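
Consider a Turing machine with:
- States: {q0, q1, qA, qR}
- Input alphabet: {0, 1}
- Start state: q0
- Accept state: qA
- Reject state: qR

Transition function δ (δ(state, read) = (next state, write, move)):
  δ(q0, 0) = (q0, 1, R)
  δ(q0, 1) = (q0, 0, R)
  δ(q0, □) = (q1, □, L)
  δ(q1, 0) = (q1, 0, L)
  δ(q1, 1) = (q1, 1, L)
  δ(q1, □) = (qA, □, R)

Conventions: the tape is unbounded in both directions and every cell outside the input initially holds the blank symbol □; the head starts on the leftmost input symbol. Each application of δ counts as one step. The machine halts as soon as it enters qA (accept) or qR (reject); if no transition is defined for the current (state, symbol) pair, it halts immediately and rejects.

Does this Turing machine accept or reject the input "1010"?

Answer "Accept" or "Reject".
Step 0: [q0]1010 (head at position 0)
Step 1: δ(q0, 1) = (q0, 0, R)  ⊢  0[q0]010 (head at position 1)
Step 2: δ(q0, 0) = (q0, 1, R)  ⊢  01[q0]10 (head at position 2)
Step 3: δ(q0, 1) = (q0, 0, R)  ⊢  010[q0]0 (head at position 3)
Step 4: δ(q0, 0) = (q0, 1, R)  ⊢  0101[q0]□ (head at position 4)
Step 5: δ(q0, □) = (q1, □, L)  ⊢  010[q1]1□ (head at position 3)
Step 6: δ(q1, 1) = (q1, 1, L)  ⊢  01[q1]01□ (head at position 2)
Step 7: δ(q1, 0) = (q1, 0, L)  ⊢  0[q1]101□ (head at position 1)
Step 8: δ(q1, 1) = (q1, 1, L)  ⊢  [q1]0101□ (head at position 0)
Step 9: δ(q1, 0) = (q1, 0, L)  ⊢  [q1]□0101□ (head at position -1)
Step 10: δ(q1, □) = (qA, □, R)  ⊢  □[qA]0101□ (head at position 0)
The machine is in qA, so it halts and accepts.

Final answer: Accept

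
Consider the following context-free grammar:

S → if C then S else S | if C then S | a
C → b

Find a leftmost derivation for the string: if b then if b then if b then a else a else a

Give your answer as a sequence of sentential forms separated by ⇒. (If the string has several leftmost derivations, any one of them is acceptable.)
Start with S.
Step 1: the leftmost non-terminal is S; apply S → if C then S:  if C then S
Step 2: the leftmost non-terminal is C; apply C → b:  if b then S
Step 3: the leftmost non-terminal is S; apply S → if C then S else S:  if b then if C then S else S
Step 4: the leftmost non-terminal is C; apply C → b:  if b then if b then S else S
Step 5: the leftmost non-terminal is S; apply S → if C then S else S:  if b then if b then if C then S else S else S
Step 6: the leftmost non-terminal is C; apply C → b:  if b then if b then if b then S else S else S
Step 7: the leftmost non-terminal is S; apply S → a:  if b then if b then if b then a else S else S
Step 8: the leftmost non-terminal is S; apply S → a:  if b then if b then if b then a else a else S
Step 9: the leftmost non-terminal is S; apply S → a:  if b then if b then if b then a else a else a

Final answer: S ⇒ if C then S ⇒ if b then S ⇒ if b then if C then S else S ⇒ if b then if b then S else S ⇒ if b then if b then if C then S else S else S ⇒ if b then if b then if b then S else S else S ⇒ if b then if b then if b then a else S else S ⇒ if b then if b then if b then a else a else S ⇒ if b then if b then if b then a else a else a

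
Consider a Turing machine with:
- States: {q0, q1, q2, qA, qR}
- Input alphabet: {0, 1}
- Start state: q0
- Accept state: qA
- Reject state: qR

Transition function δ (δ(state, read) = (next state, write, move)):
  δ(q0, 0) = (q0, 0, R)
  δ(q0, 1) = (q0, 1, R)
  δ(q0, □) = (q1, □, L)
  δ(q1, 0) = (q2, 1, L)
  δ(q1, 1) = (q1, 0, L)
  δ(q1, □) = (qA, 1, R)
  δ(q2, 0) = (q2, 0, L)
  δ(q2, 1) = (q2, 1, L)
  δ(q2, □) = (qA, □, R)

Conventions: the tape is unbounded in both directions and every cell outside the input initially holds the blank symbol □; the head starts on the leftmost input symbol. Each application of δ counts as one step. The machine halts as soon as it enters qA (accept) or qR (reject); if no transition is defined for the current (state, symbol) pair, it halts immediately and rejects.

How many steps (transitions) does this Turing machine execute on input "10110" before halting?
Step 0: [q0]10110 (head at position 0)
Step 1: δ(q0, 1) = (q0, 1, R)  ⊢  1[q0]0110 (head at position 1)
Step 2: δ(q0, 0) = (q0, 0, R)  ⊢  10[q0]110 (head at position 2)
Step 3: δ(q0, 1) = (q0, 1, R)  ⊢  101[q0]10 (head at position 3)
Step 4: δ(q0, 1) = (q0, 1, R)  ⊢  1011[q0]0 (head at position 4)
Step 5: δ(q0, 0) = (q0, 0, R)  ⊢  10110[q0]□ (head at position 5)
Step 6: δ(q0, □) = (q1, □, L)  ⊢  1011[q1]0□ (head at position 4)
Step 7: δ(q1, 0) = (q2, 1, L)  ⊢  101[q2]11□ (head at position 3)
Step 8: δ(q2, 1) = (q2, 1, L)  ⊢  10[q2]111□ (head at position 2)
Step 9: δ(q2, 1) = (q2, 1, L)  ⊢  1[q2]0111□ (head at position 1)
Step 10: δ(q2, 0) = (q2, 0, L)  ⊢  [q2]10111□ (head at position 0)
Step 11: δ(q2, 1) = (q2, 1, L)  ⊢  [q2]□10111□ (head at position -1)
Step 12: δ(q2, □) = (qA, □, R)  ⊢  □[qA]10111□ (head at position 0)
The machine is in qA, so it halts and accepts.
Number of transitions executed: 12.

Final answer: 12 steps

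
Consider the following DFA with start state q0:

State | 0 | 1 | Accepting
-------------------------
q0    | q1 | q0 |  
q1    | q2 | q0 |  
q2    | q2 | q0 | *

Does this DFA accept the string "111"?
Start in q0.
Read '1': q0 → q0
Read '1': q0 → q0
Read '1': q0 → q0
Final state q0 is not accepting, so the string is rejected.

Final answer: No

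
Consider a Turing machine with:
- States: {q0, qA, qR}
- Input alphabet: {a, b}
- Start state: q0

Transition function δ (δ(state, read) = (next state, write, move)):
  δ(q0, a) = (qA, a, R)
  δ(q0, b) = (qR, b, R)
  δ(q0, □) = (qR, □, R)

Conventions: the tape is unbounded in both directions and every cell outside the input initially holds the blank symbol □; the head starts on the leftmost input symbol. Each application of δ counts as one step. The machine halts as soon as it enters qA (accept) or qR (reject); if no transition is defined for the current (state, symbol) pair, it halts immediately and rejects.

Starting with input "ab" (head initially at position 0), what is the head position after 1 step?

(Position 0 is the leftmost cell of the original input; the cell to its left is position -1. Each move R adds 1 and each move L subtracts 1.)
Step 0: [q0]ab (head at position 0)
Step 1: δ(q0, a) = (qA, a, R)  ⊢  a[qA]b (head at position 1)
Head position after 1 step: 1

Final answer: Position 1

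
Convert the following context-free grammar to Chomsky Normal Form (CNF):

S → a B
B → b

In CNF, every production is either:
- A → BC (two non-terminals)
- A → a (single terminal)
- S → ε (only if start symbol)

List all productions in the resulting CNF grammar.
The grammar has no ε-productions or unit productions to eliminate.
S → a B has terminal a in a right-hand side of length ≥ 2: introduce T_a → a and use T_a in place of a.
B → b is already in CNF (single terminal) – keep it.
S → a B becomes S → T_a B.
Resulting CNF grammar (3 productions): T_a → a; B → b; S → T_a B

Final answer: T_a → a; B → b; S → T_a B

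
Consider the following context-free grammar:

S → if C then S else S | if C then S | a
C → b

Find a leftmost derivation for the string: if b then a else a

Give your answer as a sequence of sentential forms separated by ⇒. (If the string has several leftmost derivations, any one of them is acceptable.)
Start with S.
Step 1: the leftmost non-terminal is S; apply S → if C then S else S:  if C then S else S
Step 2: the leftmost non-terminal is C; apply C → b:  if b then S else S
Step 3: the leftmost non-terminal is S; apply S → a:  if b then a else S
Step 4: the leftmost non-terminal is S; apply S → a:  if b then a else a

Final answer: S ⇒ if C then S else S ⇒ if b then S else S ⇒ if b then a else S ⇒ if b then a else a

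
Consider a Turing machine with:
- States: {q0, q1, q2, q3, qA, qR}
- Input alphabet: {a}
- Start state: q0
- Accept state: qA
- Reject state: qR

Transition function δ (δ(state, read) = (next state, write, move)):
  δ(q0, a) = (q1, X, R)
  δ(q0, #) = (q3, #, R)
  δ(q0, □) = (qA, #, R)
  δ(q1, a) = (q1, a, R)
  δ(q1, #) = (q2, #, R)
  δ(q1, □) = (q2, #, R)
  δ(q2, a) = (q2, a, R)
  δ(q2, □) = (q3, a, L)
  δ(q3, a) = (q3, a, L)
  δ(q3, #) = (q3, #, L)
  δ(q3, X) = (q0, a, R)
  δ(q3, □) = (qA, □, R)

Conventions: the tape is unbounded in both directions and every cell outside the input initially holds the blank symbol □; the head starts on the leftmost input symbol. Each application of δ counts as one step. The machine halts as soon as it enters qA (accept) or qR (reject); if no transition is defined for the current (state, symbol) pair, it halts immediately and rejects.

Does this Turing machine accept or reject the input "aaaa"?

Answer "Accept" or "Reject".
Trace (configuration after each step, as tape_left[state]tape_right with head position):
Step 0: [q0]aaaa (head at position 0)
Step 1: X[q1]aaa (head 1)
Step 2: Xa[q1]aa (head 2)
Step 3: Xaa[q1]a (head 3)
Step 4: Xaaa[q1]□ (head 4)
Step 5: Xaaa#[q2]□ (head 5)
Step 6: Xaaa[q3]#a (head 4)
Step 7: Xaa[q3]a#a (head 3)
Step 8: Xa[q3]aa#a (head 2)
Step 9: X[q3]aaa#a (head 1)
Step 10: [q3]Xaaa#a (head 0)
Step 11: a[q0]aaa#a (head 1)
Step 12: aX[q1]aa#a (head 2)
Step 13: aXa[q1]a#a (head 3)
Step 14: aXaa[q1]#a (head 4)
Step 15: aXaa#[q2]a (head 5)
Step 16: aXaa#a[q2]□ (head 6)
Step 17: aXaa#[q3]aa (head 5)
Step 18: aXaa[q3]#aa (head 4)
Step 19: aXa[q3]a#aa (head 3)
Step 20: aX[q3]aa#aa (head 2)
Step 21: a[q3]Xaa#aa (head 1)
Step 22: aa[q0]aa#aa (head 2)
Step 23: aaX[q1]a#aa (head 3)
Step 24: aaXa[q1]#aa (head 4)
Step 25: aaXa#[q2]aa (head 5)
Step 26: aaXa#a[q2]a (head 6)
Step 27: aaXa#aa[q2]□ (head 7)
Step 28: aaXa#a[q3]aa (head 6)
Step 29: aaXa#[q3]aaa (head 5)
Step 30: aaXa[q3]#aaa (head 4)
Step 31: aaX[q3]a#aaa (head 3)
Step 32: aa[q3]Xa#aaa (head 2)
Step 33: aaa[q0]a#aaa (head 3)
Step 34: aaaX[q1]#aaa (head 4)
Step 35: aaaX#[q2]aaa (head 5)
Step 36: aaaX#a[q2]aa (head 6)
Step 37: aaaX#aa[q2]a (head 7)
Step 38: aaaX#aaa[q2]□ (head 8)
Step 39: aaaX#aa[q3]aa (head 7)
Step 40: aaaX#a[q3]aaa (head 6)
Step 41: aaaX#[q3]aaaa (head 5)
Step 42: aaaX[q3]#aaaa (head 4)
Step 43: aaa[q3]X#aaaa (head 3)
Step 44: aaaa[q0]#aaaa (head 4)
Step 45: aaaa#[q3]aaaa (head 5)
Step 46: aaaa[q3]#aaaa (head 4)
Step 47: aaa[q3]a#aaaa (head 3)
Step 48: aa[q3]aa#aaaa (head 2)
Step 49: a[q3]aaa#aaaa (head 1)
Step 50: [q3]aaaa#aaaa (head 0)
Step 51: [q3]□aaaa#aaaa (head -1)
Step 52: □[qA]aaaa#aaaa (head 0)
The machine is in qA, so it halts and accepts.

Final answer: Accept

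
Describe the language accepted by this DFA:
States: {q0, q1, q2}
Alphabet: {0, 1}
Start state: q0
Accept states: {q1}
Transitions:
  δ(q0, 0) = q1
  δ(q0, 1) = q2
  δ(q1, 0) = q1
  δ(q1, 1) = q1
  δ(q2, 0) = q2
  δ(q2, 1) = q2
Analyzing the DFA structure:
Start state: q0
Accept states: {q1}
Interpreting what each state remembers (checking against the transitions):
  q0: nothing has been read yet
  q1: the first symbol was 0
  q2: the first symbol was 1 (trap state)
  δ(q0, 0): in q0 (nothing has been read yet), after reading 0 we have: the first symbol was 0 → q1
  δ(q0, 1): in q0 (nothing has been read yet), after reading 1 we have: the first symbol was 1 (trap state) → q2
  δ(q1, 0): in q1 (the first symbol was 0), after reading 0 we have: the first symbol was 0 → q1
  δ(q1, 1): in q1 (the first symbol was 0), after reading 1 we have: the first symbol was 0 → q1
  δ(q2, 0): in q2 (the first symbol was 1 (trap state)), after reading 0 we have: the first symbol was 1 (trap state) → q2
  δ(q2, 1): in q2 (the first symbol was 1 (trap state)), after reading 1 we have: the first symbol was 1 (trap state) → q2
A string is accepted iff it ends in {q1}, i.e. the first symbol was 0.
Language: All binary strings starting with 0

Final answer: All binary strings starting with 0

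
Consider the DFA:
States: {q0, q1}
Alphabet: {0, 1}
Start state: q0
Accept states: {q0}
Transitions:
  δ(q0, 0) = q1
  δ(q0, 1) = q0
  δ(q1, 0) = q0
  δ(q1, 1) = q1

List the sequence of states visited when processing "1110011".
Starting at q0
Read '1': q0 -> q0
Read '1': q0 -> q0
Read '1': q0 -> q0
Read '0': q0 -> q1
Read '0': q1 -> q0
Read '1': q0 -> q0
Read '1': q0 -> q0

Final answer: q0 -> q0 -> q0 -> q0 -> q1 -> q0 -> q0 -> q0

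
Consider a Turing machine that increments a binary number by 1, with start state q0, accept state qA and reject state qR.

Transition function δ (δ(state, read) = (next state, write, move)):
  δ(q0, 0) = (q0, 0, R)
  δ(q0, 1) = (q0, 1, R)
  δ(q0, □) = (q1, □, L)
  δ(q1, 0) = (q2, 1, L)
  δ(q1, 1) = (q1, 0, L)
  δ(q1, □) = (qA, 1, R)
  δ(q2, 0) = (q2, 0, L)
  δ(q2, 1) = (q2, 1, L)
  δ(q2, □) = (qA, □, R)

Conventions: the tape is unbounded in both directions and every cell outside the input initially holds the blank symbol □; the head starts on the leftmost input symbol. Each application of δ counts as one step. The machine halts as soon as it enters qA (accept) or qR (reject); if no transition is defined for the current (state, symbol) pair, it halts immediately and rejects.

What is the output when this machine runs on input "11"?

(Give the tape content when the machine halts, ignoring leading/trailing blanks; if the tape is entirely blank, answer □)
Step 0: [q0]11 (head at position 0)
Step 1: δ(q0, 1) = (q0, 1, R)  ⊢  1[q0]1 (head at position 1)
Step 2: δ(q0, 1) = (q0, 1, R)  ⊢  11[q0]□ (head at position 2)
Step 3: δ(q0, □) = (q1, □, L)  ⊢  1[q1]1□ (head at position 1)
Step 4: δ(q1, 1) = (q1, 0, L)  ⊢  [q1]10□ (head at position 0)
Step 5: δ(q1, 1) = (q1, 0, L)  ⊢  [q1]□00□ (head at position -1)
Step 6: δ(q1, □) = (qA, 1, R)  ⊢  1[qA]00□ (head at position 0)
The machine is in qA, so it halts and accepts.
Tape content when halted (ignoring surrounding blanks): 100

Final answer: Output: 100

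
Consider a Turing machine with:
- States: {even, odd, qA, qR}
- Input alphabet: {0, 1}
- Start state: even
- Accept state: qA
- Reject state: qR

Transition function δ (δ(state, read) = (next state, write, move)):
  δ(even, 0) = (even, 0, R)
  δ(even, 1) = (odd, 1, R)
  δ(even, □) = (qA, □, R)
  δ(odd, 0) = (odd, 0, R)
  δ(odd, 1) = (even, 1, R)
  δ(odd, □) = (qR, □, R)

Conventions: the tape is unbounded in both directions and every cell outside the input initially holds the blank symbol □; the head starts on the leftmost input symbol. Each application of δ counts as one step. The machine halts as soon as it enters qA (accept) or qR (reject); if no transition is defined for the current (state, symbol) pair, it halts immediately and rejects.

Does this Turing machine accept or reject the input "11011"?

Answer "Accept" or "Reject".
Step 0: [even]11011 (head at position 0)
Step 1: δ(even, 1) = (odd, 1, R)  ⊢  1[odd]1011 (head at position 1)
Step 2: δ(odd, 1) = (even, 1, R)  ⊢  11[even]011 (head at position 2)
Step 3: δ(even, 0) = (even, 0, R)  ⊢  110[even]11 (head at position 3)
Step 4: δ(even, 1) = (odd, 1, R)  ⊢  1101[odd]1 (head at position 4)
Step 5: δ(odd, 1) = (even, 1, R)  ⊢  11011[even]□ (head at position 5)
Step 6: δ(even, □) = (qA, □, R)  ⊢  11011□[qA]□ (head at position 6)
The machine is in qA, so it halts and accepts.

Final answer: Accept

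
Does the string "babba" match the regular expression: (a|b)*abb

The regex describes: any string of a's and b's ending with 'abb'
No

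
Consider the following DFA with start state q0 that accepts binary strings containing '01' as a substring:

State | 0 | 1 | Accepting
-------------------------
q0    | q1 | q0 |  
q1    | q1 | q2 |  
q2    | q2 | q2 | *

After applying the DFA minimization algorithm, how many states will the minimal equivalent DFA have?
All 3 states are reachable from q0, so none can be removed as unreachable.
Table-filling: first mark every (accepting, non-accepting) pair as distinguishable (accepting: {q2}; non-accepting: {q0, q1}).
Round 1: (q0, q1) on '1' go to q0 and q2, already distinguishable → mark.
Every pair of states is distinguishable, so the DFA is already minimal.
Equivalence classes: {q0}, {q1}, {q2} → 3 states.

Final answer: 3 states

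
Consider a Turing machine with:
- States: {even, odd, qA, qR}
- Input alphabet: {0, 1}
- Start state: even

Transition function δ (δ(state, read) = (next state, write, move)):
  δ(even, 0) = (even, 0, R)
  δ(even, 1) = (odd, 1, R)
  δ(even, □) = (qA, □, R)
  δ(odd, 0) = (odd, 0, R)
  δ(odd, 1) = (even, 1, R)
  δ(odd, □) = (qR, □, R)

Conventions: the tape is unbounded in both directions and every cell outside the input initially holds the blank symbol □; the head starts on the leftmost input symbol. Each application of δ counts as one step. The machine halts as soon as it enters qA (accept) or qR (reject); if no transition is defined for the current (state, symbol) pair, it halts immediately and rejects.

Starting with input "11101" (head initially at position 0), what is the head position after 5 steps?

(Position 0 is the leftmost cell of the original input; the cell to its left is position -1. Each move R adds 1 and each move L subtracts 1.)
Step 0: [even]11101 (head at position 0)
Step 1: δ(even, 1) = (odd, 1, R)  ⊢  1[odd]1101 (head at position 1)
Step 2: δ(odd, 1) = (even, 1, R)  ⊢  11[even]101 (head at position 2)
Step 3: δ(even, 1) = (odd, 1, R)  ⊢  111[odd]01 (head at position 3)
Step 4: δ(odd, 0) = (odd, 0, R)  ⊢  1110[odd]1 (head at position 4)
Step 5: δ(odd, 1) = (even, 1, R)  ⊢  11101[even]□ (head at position 5)
Head position after 5 steps: 5

Final answer: Position 5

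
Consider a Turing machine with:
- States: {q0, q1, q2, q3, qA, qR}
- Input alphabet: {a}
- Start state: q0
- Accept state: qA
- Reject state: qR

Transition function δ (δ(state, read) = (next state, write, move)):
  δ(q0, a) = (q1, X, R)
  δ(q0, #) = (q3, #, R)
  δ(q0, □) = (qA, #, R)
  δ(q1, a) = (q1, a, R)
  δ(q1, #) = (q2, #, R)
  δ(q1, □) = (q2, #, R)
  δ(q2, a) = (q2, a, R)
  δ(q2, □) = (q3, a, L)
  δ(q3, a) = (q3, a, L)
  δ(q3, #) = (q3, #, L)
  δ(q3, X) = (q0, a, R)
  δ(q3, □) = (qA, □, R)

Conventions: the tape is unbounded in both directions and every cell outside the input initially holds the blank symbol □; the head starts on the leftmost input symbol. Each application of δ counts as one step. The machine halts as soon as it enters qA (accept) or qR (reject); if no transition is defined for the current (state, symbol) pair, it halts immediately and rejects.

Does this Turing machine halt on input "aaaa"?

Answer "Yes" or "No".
Trace (configuration after each step, as tape_left[state]tape_right with head position):
Step 0: [q0]aaaa (head at position 0)
Step 1: X[q1]aaa (head 1)
Step 2: Xa[q1]aa (head 2)
Step 3: Xaa[q1]a (head 3)
Step 4: Xaaa[q1]□ (head 4)
Step 5: Xaaa#[q2]□ (head 5)
Step 6: Xaaa[q3]#a (head 4)
Step 7: Xaa[q3]a#a (head 3)
Step 8: Xa[q3]aa#a (head 2)
Step 9: X[q3]aaa#a (head 1)
Step 10: [q3]Xaaa#a (head 0)
Step 11: a[q0]aaa#a (head 1)
Step 12: aX[q1]aa#a (head 2)
Step 13: aXa[q1]a#a (head 3)
Step 14: aXaa[q1]#a (head 4)
Step 15: aXaa#[q2]a (head 5)
Step 16: aXaa#a[q2]□ (head 6)
Step 17: aXaa#[q3]aa (head 5)
Step 18: aXaa[q3]#aa (head 4)
Step 19: aXa[q3]a#aa (head 3)
Step 20: aX[q3]aa#aa (head 2)
Step 21: a[q3]Xaa#aa (head 1)
Step 22: aa[q0]aa#aa (head 2)
Step 23: aaX[q1]a#aa (head 3)
Step 24: aaXa[q1]#aa (head 4)
Step 25: aaXa#[q2]aa (head 5)
Step 26: aaXa#a[q2]a (head 6)
Step 27: aaXa#aa[q2]□ (head 7)
Step 28: aaXa#a[q3]aa (head 6)
Step 29: aaXa#[q3]aaa (head 5)
Step 30: aaXa[q3]#aaa (head 4)
Step 31: aaX[q3]a#aaa (head 3)
Step 32: aa[q3]Xa#aaa (head 2)
Step 33: aaa[q0]a#aaa (head 3)
Step 34: aaaX[q1]#aaa (head 4)
Step 35: aaaX#[q2]aaa (head 5)
Step 36: aaaX#a[q2]aa (head 6)
Step 37: aaaX#aa[q2]a (head 7)
Step 38: aaaX#aaa[q2]□ (head 8)
Step 39: aaaX#aa[q3]aa (head 7)
Step 40: aaaX#a[q3]aaa (head 6)
Step 41: aaaX#[q3]aaaa (head 5)
Step 42: aaaX[q3]#aaaa (head 4)
Step 43: aaa[q3]X#aaaa (head 3)
Step 44: aaaa[q0]#aaaa (head 4)
Step 45: aaaa#[q3]aaaa (head 5)
Step 46: aaaa[q3]#aaaa (head 4)
Step 47: aaa[q3]a#aaaa (head 3)
Step 48: aa[q3]aa#aaaa (head 2)
Step 49: a[q3]aaa#aaaa (head 1)
Step 50: [q3]aaaa#aaaa (head 0)
Step 51: [q3]□aaaa#aaaa (head -1)
Step 52: □[qA]aaaa#aaaa (head 0)
The machine is in qA, so it halts and accepts.
It halts after 52 steps.

Final answer: Yes - halts after 52 steps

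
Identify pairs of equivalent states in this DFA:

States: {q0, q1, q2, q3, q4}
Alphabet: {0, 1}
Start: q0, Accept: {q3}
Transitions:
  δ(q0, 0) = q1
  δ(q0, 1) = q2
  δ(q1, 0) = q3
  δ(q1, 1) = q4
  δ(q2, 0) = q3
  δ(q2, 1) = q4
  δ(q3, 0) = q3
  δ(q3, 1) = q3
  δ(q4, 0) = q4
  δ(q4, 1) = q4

Using the table-filling algorithm:
Round 0 – mark pairs where exactly one state is accepting: (q0,q3), (q1,q3), (q2,q3), (q3,q4)
Round 1 – newly marked: (q0,q1) [on 0: q1 vs q3, already marked]; (q0,q2) [on 0: q1 vs q3, already marked]; (q1,q4) [on 0: q3 vs q4, already marked]; (q2,q4) [on 0: q3 vs q4, already marked]
Round 2 – newly marked: (q0,q4) [on 0: q1 vs q4, already marked]
No further pairs can be marked.
(q1, q2) unmarked: δ(q1,0)=q3, δ(q2,0)=q3; δ(q1,1)=q4, δ(q2,1)=q4 → equivalent
Equivalent pairs: (q1, q2)

Final answer: Equivalent pairs: (q1, q2)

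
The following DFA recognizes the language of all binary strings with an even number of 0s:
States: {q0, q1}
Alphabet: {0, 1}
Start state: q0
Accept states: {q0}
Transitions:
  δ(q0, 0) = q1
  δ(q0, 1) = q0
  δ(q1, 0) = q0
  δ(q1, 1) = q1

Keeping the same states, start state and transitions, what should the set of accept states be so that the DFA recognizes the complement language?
The DFA is complete (every state has a transition on every symbol), so the complement
is recognized by the same DFA with accepting and non-accepting states swapped.
Original accept states: {q0}
Complement accept states = All states - Original accept states
= {q0, q1} - {q0}
= {q1}
Complement language: strings with an ODD number of 0s

Final answer: {q1}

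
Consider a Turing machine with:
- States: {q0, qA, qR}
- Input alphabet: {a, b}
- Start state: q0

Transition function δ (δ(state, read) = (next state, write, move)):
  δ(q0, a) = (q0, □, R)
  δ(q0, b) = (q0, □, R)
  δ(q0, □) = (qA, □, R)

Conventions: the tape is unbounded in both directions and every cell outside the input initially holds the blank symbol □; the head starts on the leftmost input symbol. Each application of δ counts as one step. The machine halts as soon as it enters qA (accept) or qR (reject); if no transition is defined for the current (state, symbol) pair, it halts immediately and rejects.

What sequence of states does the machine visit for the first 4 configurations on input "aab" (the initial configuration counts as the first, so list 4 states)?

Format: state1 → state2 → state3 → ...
Step 0: [q0]aab (head at position 0)
Step 1: δ(q0, a) = (q0, □, R)  ⊢  □[q0]ab (head at position 1)
Step 2: δ(q0, a) = (q0, □, R)  ⊢  □□[q0]b (head at position 2)
Step 3: δ(q0, b) = (q0, □, R)  ⊢  □□□[q0]□ (head at position 3)
Reading off the states of these 4 configurations: q0 → q0 → q0 → q0

Final answer: q0 → q0 → q0 → q0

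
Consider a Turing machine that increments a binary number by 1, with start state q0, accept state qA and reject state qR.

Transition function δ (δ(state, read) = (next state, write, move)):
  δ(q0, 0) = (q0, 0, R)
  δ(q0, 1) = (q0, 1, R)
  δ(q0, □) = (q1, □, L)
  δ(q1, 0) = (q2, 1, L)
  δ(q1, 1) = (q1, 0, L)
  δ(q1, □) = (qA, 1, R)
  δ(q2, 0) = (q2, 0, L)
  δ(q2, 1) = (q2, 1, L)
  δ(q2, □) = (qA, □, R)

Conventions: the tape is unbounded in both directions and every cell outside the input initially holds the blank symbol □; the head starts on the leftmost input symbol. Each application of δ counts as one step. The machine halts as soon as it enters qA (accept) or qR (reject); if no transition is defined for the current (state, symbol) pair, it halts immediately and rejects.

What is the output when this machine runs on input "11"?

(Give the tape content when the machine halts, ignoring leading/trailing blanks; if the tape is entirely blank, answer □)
Step 0: [q0]11 (head at position 0)
Step 1: δ(q0, 1) = (q0, 1, R)  ⊢  1[q0]1 (head at position 1)
Step 2: δ(q0, 1) = (q0, 1, R)  ⊢  11[q0]□ (head at position 2)
Step 3: δ(q0, □) = (q1, □, L)  ⊢  1[q1]1□ (head at position 1)
Step 4: δ(q1, 1) = (q1, 0, L)  ⊢  [q1]10□ (head at position 0)
Step 5: δ(q1, 1) = (q1, 0, L)  ⊢  [q1]□00□ (head at position -1)
Step 6: δ(q1, □) = (qA, 1, R)  ⊢  1[qA]00□ (head at position 0)
The machine is in qA, so it halts and accepts.
Tape content when halted (ignoring surrounding blanks): 100

Final answer: Output: 100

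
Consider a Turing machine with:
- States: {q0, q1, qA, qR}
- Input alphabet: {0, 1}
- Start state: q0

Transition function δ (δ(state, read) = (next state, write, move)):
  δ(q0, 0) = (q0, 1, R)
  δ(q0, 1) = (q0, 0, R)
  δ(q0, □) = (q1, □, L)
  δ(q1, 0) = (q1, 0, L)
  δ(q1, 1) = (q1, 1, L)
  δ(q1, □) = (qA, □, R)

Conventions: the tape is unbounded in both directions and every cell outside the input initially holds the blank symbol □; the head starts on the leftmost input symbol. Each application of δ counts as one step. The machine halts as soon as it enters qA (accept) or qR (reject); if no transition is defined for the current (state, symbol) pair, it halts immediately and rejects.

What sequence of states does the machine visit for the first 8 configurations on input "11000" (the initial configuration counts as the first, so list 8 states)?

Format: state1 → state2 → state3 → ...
Step 0: [q0]11000 (head at position 0)
Step 1: δ(q0, 1) = (q0, 0, R)  ⊢  0[q0]1000 (head at position 1)
Step 2: δ(q0, 1) = (q0, 0, R)  ⊢  00[q0]000 (head at position 2)
Step 3: δ(q0, 0) = (q0, 1, R)  ⊢  001[q0]00 (head at position 3)
Step 4: δ(q0, 0) = (q0, 1, R)  ⊢  0011[q0]0 (head at position 4)
Step 5: δ(q0, 0) = (q0, 1, R)  ⊢  00111[q0]□ (head at position 5)
Step 6: δ(q0, □) = (q1, □, L)  ⊢  0011[q1]1□ (head at position 4)
Step 7: δ(q1, 1) = (q1, 1, L)  ⊢  001[q1]11□ (head at position 3)
Reading off the states of these 8 configurations: q0 → q0 → q0 → q0 → q0 → q0 → q1 → q1

Final answer: q0 → q0 → q0 → q0 → q0 → q0 → q1 → q1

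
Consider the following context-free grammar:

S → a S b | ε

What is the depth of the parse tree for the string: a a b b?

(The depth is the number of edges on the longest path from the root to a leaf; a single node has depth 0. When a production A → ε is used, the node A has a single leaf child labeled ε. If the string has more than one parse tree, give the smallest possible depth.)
The only parse tree applies S → a S b 2 times (once per matching a…b pair) and then S → ε.
The S nodes sit at depths 0, 1, …, 2; the innermost S (depth 2) has the single child ε at depth 3.
The terminal leaves a, b are at depths 1..2, so the longest root-to-leaf path is S → S → … → S → ε with 3 edges.
Depth = 3.

Final answer: 3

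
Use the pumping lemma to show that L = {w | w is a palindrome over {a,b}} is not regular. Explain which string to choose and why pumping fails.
Language: L = {w | w is a palindrome over {a,b}} (strings that read the same forwards and backwards)
Step 1: Assume for contradiction that L is regular, with pumping length p.
Step 2: Choose s = a^p b a^p. Then s ∈ L (it reads the same forwards and backwards) and |s| ≥ p.
Step 3: Consider any decomposition s = xyz with |xy| ≤ p and |y| > 0. Since |xy| ≤ p and the first p symbols of s are all a's, y = a^k for some k with 1 ≤ k ≤ p.
Step 4: Pumping up (i = 2): xy²z = a^(p+k) b a^p. Its reverse is a^p b a^(p+k) ≠ a^(p+k) b a^p (the single b is no longer in the middle), so xy²z is not a palindrome and xy²z ∉ L.
This contradicts the pumping lemma, so L is not regular.

Final answer: Choose s = a^p b a^p. Since |xy| ≤ p, y = a^k with k ≥ 1. Then xy²z = a^(p+k) b a^p is not a palindrome, so ∉ L.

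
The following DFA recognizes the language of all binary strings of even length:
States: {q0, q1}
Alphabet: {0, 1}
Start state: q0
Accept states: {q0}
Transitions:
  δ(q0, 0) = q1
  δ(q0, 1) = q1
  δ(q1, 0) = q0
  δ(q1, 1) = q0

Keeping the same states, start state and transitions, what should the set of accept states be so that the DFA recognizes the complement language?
The DFA is complete (every state has a transition on every symbol), so the complement
is recognized by the same DFA with accepting and non-accepting states swapped.
Original accept states: {q0}
Complement accept states = All states - Original accept states
= {q0, q1} - {q0}
= {q1}
Complement language: strings of ODD length

Final answer: {q1}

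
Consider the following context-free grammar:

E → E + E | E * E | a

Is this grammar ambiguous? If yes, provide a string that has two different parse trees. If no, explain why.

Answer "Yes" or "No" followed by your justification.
Two different leftmost derivations of a + a * a:
  (1) E ⇒ E + E ⇒ a + E ⇒ a + E * E ⇒ a + a * E ⇒ a + a * a   (tree groups a + (a * a))
  (2) E ⇒ E * E ⇒ E + E * E ⇒ a + E * E ⇒ a + a * E ⇒ a + a * a   (tree groups (a + a) * a)
Two distinct leftmost derivations = two distinct parse trees, so the grammar is ambiguous.

Final answer: Yes - the string 'a + a * a' has two distinct leftmost derivations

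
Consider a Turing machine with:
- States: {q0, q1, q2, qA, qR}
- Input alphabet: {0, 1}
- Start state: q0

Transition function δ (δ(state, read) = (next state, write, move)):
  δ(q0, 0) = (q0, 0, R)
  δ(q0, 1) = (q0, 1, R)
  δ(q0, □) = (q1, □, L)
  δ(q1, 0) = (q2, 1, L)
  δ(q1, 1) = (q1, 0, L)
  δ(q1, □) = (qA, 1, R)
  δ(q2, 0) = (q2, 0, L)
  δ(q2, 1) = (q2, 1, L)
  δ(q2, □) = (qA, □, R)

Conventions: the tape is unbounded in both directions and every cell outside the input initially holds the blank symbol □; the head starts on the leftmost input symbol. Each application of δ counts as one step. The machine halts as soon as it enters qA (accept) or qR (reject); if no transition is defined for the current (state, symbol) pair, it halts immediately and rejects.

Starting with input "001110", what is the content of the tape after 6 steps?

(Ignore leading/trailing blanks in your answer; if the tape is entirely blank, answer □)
Step 0: [q0]001110 (head at position 0)
Step 1: δ(q0, 0) = (q0, 0, R)  ⊢  0[q0]01110 (head at position 1)
Step 2: δ(q0, 0) = (q0, 0, R)  ⊢  00[q0]1110 (head at position 2)
Step 3: δ(q0, 1) = (q0, 1, R)  ⊢  001[q0]110 (head at position 3)
Step 4: δ(q0, 1) = (q0, 1, R)  ⊢  0011[q0]10 (head at position 4)
Step 5: δ(q0, 1) = (q0, 1, R)  ⊢  00111[q0]0 (head at position 5)
Step 6: δ(q0, 0) = (q0, 0, R)  ⊢  001110[q0]□ (head at position 6)
Tape after 6 steps (ignoring surrounding blanks): 001110

Final answer: Tape: 001110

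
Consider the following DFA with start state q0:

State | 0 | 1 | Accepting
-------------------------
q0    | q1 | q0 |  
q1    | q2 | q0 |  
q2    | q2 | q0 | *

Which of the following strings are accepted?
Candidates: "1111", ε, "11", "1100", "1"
"1111": q0 → q0 → q0 → q0 → q0; q0 is not accepting → rejected
ε: q0; q0 is not accepting → rejected
"11": q0 → q0 → q0; q0 is not accepting → rejected
"1100": q0 → q0 → q0 → q1 → q2; q2 is accepting → accepted
"1": q0 → q0; q0 is not accepting → rejected

Final answer: "1100"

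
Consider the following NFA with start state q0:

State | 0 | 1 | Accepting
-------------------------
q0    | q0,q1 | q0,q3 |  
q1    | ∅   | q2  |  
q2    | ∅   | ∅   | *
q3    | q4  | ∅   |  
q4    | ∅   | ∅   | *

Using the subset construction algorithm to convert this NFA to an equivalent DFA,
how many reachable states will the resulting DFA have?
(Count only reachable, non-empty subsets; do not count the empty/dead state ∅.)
Start subset: {q0}
{q0}: on 0 → {q0, q1}, on 1 → {q0, q3}
{q0, q1}: on 0 → {q0, q1}, on 1 → {q0, q2, q3}
{q0, q3}: on 0 → {q0, q1, q4}, on 1 → {q0, q3}
{q0, q2, q3}: on 0 → {q0, q1, q4}, on 1 → {q0, q3}
{q0, q1, q4}: on 0 → {q0, q1}, on 1 → {q0, q2, q3}
Reachable non-empty subsets: {q0}, {q0, q1}, {q0, q3}, {q0, q2, q3}, {q0, q1, q4} — 5 in total.

Final answer: 5 states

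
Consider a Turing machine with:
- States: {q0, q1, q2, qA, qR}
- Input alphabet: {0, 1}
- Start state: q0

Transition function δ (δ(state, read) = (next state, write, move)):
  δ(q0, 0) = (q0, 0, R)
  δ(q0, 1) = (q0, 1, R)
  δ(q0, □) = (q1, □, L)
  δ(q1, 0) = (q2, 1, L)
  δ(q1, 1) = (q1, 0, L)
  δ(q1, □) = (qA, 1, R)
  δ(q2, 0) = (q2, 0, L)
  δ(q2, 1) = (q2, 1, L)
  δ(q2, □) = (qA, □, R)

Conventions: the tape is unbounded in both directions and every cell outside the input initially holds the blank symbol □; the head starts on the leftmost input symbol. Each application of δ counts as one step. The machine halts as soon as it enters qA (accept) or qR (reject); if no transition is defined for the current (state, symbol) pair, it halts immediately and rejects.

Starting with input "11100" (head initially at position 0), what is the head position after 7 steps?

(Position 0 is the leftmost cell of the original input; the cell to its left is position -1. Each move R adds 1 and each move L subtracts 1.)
Step 0: [q0]11100 (head at position 0)
Step 1: δ(q0, 1) = (q0, 1, R)  ⊢  1[q0]1100 (head at position 1)
Step 2: δ(q0, 1) = (q0, 1, R)  ⊢  11[q0]100 (head at position 2)
Step 3: δ(q0, 1) = (q0, 1, R)  ⊢  111[q0]00 (head at position 3)
Step 4: δ(q0, 0) = (q0, 0, R)  ⊢  1110[q0]0 (head at position 4)
Step 5: δ(q0, 0) = (q0, 0, R)  ⊢  11100[q0]□ (head at position 5)
Step 6: δ(q0, □) = (q1, □, L)  ⊢  1110[q1]0□ (head at position 4)
Step 7: δ(q1, 0) = (q2, 1, L)  ⊢  111[q2]01□ (head at position 3)
Head position after 7 steps: 3

Final answer: Position 3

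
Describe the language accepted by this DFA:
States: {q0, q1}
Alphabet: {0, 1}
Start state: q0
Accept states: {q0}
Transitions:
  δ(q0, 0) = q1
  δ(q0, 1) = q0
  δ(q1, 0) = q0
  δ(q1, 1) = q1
Analyzing the DFA structure:
Start state: q0
Accept states: {q0}
Interpreting what each state remembers (checking against the transitions):
  q0: an even number of 0s has been read so far
  q1: an odd number of 0s has been read so far
  δ(q0, 0): in q0 (an even number of 0s has been read so far), after reading 0 we have: an odd number of 0s has been read so far → q1
  δ(q0, 1): in q0 (an even number of 0s has been read so far), after reading 1 we have: an even number of 0s has been read so far → q0
  δ(q1, 0): in q1 (an odd number of 0s has been read so far), after reading 0 we have: an even number of 0s has been read so far → q0
  δ(q1, 1): in q1 (an odd number of 0s has been read so far), after reading 1 we have: an odd number of 0s has been read so far → q1
A string is accepted iff it ends in {q0}, i.e. an even number of 0s has been read so far.
Language: All binary strings with an even number of 0s

Final answer: All binary strings with an even number of 0s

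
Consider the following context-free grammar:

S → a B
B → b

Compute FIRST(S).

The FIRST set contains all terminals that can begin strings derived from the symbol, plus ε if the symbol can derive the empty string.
S has the single production S → a B, whose right-hand side begins with the terminal a. So FIRST(S) = {a}.

Final answer: {a}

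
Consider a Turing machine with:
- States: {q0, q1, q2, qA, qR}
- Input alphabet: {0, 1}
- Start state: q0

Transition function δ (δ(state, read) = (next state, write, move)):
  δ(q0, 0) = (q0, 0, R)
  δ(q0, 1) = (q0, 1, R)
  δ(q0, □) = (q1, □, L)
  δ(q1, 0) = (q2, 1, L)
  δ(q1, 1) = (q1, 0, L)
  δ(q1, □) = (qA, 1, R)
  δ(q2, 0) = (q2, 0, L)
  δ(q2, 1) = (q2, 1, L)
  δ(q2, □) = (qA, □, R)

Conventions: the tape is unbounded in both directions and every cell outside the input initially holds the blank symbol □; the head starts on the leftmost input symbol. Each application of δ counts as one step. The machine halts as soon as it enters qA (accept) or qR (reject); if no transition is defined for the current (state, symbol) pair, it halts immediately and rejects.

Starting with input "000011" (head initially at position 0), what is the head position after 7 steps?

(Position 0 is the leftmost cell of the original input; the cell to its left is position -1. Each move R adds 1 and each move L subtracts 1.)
Step 0: [q0]000011 (head at position 0)
Step 1: δ(q0, 0) = (q0, 0, R)  ⊢  0[q0]00011 (head at position 1)
Step 2: δ(q0, 0) = (q0, 0, R)  ⊢  00[q0]0011 (head at position 2)
Step 3: δ(q0, 0) = (q0, 0, R)  ⊢  000[q0]011 (head at position 3)
Step 4: δ(q0, 0) = (q0, 0, R)  ⊢  0000[q0]11 (head at position 4)
Step 5: δ(q0, 1) = (q0, 1, R)  ⊢  00001[q0]1 (head at position 5)
Step 6: δ(q0, 1) = (q0, 1, R)  ⊢  000011[q0]□ (head at position 6)
Step 7: δ(q0, □) = (q1, □, L)  ⊢  00001[q1]1□ (head at position 5)
Head position after 7 steps: 5

Final answer: Position 5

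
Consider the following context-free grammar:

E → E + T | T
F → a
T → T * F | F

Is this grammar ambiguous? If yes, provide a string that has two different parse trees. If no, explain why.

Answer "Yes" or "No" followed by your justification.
This is the standard stratified expression grammar: '+' is introduced only by the left-recursive rule E → E + T and '*' only by the left-recursive rule T → T * F, with F → a. For any string, the last '+' must be the one produced at the root E (everything after it is a T containing no '+'), and likewise within each T the last '*' is produced at its root. This fixes the parse tree uniquely (left-associative, '*' binding tighter than '+'), so every string has exactly one parse tree.

Final answer: No - the grammar is unambiguous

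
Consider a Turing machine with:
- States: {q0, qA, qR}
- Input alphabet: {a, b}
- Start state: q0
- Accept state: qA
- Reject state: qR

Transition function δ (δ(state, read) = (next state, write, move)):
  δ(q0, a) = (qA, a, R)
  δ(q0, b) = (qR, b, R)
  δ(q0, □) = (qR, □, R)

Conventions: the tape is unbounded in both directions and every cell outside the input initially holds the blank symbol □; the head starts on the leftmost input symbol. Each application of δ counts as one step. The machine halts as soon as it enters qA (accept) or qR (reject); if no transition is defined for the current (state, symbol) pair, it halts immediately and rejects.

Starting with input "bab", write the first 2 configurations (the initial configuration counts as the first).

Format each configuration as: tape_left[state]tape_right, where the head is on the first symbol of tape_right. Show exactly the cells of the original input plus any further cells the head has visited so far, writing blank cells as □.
Step 0: [q0]bab (head at position 0)
Step 1: δ(q0, b) = (qR, b, R)  ⊢  b[qR]ab (head at position 1)

Final answer: [q0]bab ⊢ b[qR]ab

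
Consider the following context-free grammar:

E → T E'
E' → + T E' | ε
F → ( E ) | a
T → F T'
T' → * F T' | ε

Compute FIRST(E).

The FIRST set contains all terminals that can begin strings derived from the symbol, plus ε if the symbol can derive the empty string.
FIRST(F): F → ( E ) contributes '(' and F → a contributes 'a', so FIRST(F) = {(, a}. F is not nullable.
FIRST(T): T → F T' begins with F, and F is not nullable, so FIRST(T) = FIRST(F) = {(, a}.
FIRST(E): E → T E' begins with T, and T is not nullable, so FIRST(E) = FIRST(T) = {(, a}.

Final answer: {(, a}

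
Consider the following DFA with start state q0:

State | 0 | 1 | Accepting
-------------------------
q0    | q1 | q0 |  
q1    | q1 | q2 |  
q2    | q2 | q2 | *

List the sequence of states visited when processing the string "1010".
q0 → q0 → q1 → q2 → q2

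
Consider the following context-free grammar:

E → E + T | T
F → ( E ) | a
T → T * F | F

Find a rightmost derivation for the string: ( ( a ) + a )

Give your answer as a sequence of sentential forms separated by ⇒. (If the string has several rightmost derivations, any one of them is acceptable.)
Start with E.
Step 1: the rightmost non-terminal is E; apply E → T:  T
Step 2: the rightmost non-terminal is T; apply T → F:  F
Step 3: the rightmost non-terminal is F; apply F → ( E ):  ( E )
Step 4: the rightmost non-terminal is E; apply E → E + T:  ( E + T )
Step 5: the rightmost non-terminal is T; apply T → F:  ( E + F )
Step 6: the rightmost non-terminal is F; apply F → a:  ( E + a )
Step 7: the rightmost non-terminal is E; apply E → T:  ( T + a )
Step 8: the rightmost non-terminal is T; apply T → F:  ( F + a )
Step 9: the rightmost non-terminal is F; apply F → ( E ):  ( ( E ) + a )
Step 10: the rightmost non-terminal is E; apply E → T:  ( ( T ) + a )
Step 11: the rightmost non-terminal is T; apply T → F:  ( ( F ) + a )
Step 12: the rightmost non-terminal is F; apply F → a:  ( ( a ) + a )

Final answer: E ⇒ T ⇒ F ⇒ ( E ) ⇒ ( E + T ) ⇒ ( E + F ) ⇒ ( E + a ) ⇒ ( T + a ) ⇒ ( F + a ) ⇒ ( ( E ) + a ) ⇒ ( ( T ) + a ) ⇒ ( ( F ) + a ) ⇒ ( ( a ) + a )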